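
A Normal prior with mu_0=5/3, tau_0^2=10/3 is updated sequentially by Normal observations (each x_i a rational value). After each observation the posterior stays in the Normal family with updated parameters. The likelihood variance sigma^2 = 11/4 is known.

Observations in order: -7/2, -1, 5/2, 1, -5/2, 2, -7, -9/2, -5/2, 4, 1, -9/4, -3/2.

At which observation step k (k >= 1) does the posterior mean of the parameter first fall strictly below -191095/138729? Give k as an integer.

k = 9

obs 1: x=-7/2 → posterior Normal(-85/73, 110/73)
obs 2: x=-1 → posterior Normal(-125/113, 110/113)
obs 3: x=5/2 → posterior Normal(-25/153, 110/153)
obs 4: x=1 → posterior Normal(15/193, 110/193)
obs 5: x=-5/2 → posterior Normal(-85/233, 110/233)
obs 6: x=2 → posterior Normal(-5/273, 110/273)
obs 7: x=-7 → posterior Normal(-285/313, 110/313)
obs 8: x=-9/2 → posterior Normal(-465/353, 110/353)
obs 9: x=-5/2 → posterior Normal(-565/393, 110/393)
obs 10: x=4 → posterior Normal(-405/433, 110/433)
obs 11: x=1 → posterior Normal(-365/473, 10/43)
obs 12: x=-9/4 → posterior Normal(-455/513, 110/513)
obs 13: x=-3/2 → posterior Normal(-515/553, 110/553)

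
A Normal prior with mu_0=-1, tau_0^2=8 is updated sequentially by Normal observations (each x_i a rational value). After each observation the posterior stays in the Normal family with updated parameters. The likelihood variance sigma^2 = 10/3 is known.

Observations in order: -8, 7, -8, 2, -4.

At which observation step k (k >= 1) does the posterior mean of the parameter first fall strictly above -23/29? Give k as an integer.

k = 2

obs 1: x=-8 → posterior Normal(-101/17, 40/17)
obs 2: x=7 → posterior Normal(-17/29, 40/29)
obs 3: x=-8 → posterior Normal(-113/41, 40/41)
obs 4: x=2 → posterior Normal(-89/53, 40/53)
obs 5: x=-4 → posterior Normal(-137/65, 8/13)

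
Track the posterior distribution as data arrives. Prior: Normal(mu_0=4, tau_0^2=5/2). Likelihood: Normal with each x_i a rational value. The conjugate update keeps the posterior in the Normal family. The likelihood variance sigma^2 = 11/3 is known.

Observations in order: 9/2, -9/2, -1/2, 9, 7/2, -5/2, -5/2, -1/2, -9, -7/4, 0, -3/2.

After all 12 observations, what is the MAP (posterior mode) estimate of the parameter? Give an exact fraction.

obs 1: x=9/2 → posterior Normal(311/74, 55/37)
obs 2: x=-9/2 → posterior Normal(22/13, 55/52)
obs 3: x=-1/2 → posterior Normal(161/134, 55/67)
obs 4: x=9 → posterior Normal(431/164, 55/82)
obs 5: x=7/2 → posterior Normal(268/97, 55/97)
obs 6: x=-5/2 → posterior Normal(461/224, 55/112)
obs 7: x=-5/2 → posterior Normal(193/127, 55/127)
obs 8: x=-1/2 → posterior Normal(371/284, 55/142)
obs 9: x=-9 → posterior Normal(101/314, 55/157)
obs 10: x=-7/4 → posterior Normal(97/688, 55/172)
obs 11: x=0 → posterior Normal(97/748, 5/17)
obs 12: x=-3/2 → posterior Normal(7/808, 55/202)

7/808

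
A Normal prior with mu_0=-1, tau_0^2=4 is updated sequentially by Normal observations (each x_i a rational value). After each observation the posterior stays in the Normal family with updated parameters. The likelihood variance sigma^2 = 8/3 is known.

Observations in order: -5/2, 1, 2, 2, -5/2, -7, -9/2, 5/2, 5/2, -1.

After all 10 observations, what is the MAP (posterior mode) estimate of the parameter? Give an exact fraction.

-49/64

obs 1: x=-5/2 → posterior Normal(-19/10, 8/5)
obs 2: x=1 → posterior Normal(-13/16, 1)
obs 3: x=2 → posterior Normal(-1/22, 8/11)
obs 4: x=2 → posterior Normal(11/28, 4/7)
obs 5: x=-5/2 → posterior Normal(-2/17, 8/17)
obs 6: x=-7 → posterior Normal(-23/20, 2/5)
obs 7: x=-9/2 → posterior Normal(-73/46, 8/23)
obs 8: x=5/2 → posterior Normal(-29/26, 4/13)
obs 9: x=5/2 → posterior Normal(-43/58, 8/29)
obs 10: x=-1 → posterior Normal(-49/64, 1/4)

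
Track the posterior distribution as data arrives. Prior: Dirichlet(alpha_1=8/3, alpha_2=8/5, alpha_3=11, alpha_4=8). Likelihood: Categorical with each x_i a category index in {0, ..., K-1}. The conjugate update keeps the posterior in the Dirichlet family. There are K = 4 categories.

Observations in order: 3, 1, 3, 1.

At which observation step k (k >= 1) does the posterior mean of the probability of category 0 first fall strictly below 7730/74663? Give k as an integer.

k = 3

obs 1: x=3 → posterior Dirichlet(8/3, 8/5, 11, 9)
obs 2: x=1 → posterior Dirichlet(8/3, 13/5, 11, 9)
obs 3: x=3 → posterior Dirichlet(8/3, 13/5, 11, 10)
obs 4: x=1 → posterior Dirichlet(8/3, 18/5, 11, 10)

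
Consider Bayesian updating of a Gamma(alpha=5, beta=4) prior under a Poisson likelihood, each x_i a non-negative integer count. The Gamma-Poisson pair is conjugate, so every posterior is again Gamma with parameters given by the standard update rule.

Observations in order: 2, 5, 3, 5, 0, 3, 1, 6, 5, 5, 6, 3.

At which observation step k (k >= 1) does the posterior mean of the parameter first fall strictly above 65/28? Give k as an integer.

obs 1: x=2 → posterior Gamma(7, 5)
obs 2: x=5 → posterior Gamma(12, 6)
obs 3: x=3 → posterior Gamma(15, 7)
obs 4: x=5 → posterior Gamma(20, 8)
obs 5: x=0 → posterior Gamma(20, 9)
obs 6: x=3 → posterior Gamma(23, 10)
obs 7: x=1 → posterior Gamma(24, 11)
obs 8: x=6 → posterior Gamma(30, 12)
obs 9: x=5 → posterior Gamma(35, 13)
obs 10: x=5 → posterior Gamma(40, 14)
obs 11: x=6 → posterior Gamma(46, 15)
obs 12: x=3 → posterior Gamma(49, 16)

k = 4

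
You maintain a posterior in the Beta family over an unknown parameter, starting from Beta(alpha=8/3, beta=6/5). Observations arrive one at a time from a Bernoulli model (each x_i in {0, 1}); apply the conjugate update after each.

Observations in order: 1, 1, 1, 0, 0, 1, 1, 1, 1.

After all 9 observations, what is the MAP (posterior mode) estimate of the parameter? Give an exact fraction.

130/163

obs 1: x=1 → posterior Beta(11/3, 6/5)
obs 2: x=1 → posterior Beta(14/3, 6/5)
obs 3: x=1 → posterior Beta(17/3, 6/5)
obs 4: x=0 → posterior Beta(17/3, 11/5)
obs 5: x=0 → posterior Beta(17/3, 16/5)
obs 6: x=1 → posterior Beta(20/3, 16/5)
obs 7: x=1 → posterior Beta(23/3, 16/5)
obs 8: x=1 → posterior Beta(26/3, 16/5)
obs 9: x=1 → posterior Beta(29/3, 16/5)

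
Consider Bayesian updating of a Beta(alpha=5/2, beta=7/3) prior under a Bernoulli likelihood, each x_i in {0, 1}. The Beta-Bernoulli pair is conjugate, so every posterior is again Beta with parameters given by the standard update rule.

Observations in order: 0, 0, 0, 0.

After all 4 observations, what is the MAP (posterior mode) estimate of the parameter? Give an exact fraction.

9/41

obs 1: x=0 → posterior Beta(5/2, 10/3)
obs 2: x=0 → posterior Beta(5/2, 13/3)
obs 3: x=0 → posterior Beta(5/2, 16/3)
obs 4: x=0 → posterior Beta(5/2, 19/3)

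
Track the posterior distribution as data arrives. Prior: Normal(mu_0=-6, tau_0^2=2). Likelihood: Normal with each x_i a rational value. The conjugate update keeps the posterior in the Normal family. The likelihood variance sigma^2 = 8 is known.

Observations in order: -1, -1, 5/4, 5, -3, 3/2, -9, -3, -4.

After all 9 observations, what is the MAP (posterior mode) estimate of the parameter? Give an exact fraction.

obs 1: x=-1 → posterior Normal(-5, 8/5)
obs 2: x=-1 → posterior Normal(-13/3, 4/3)
obs 3: x=5/4 → posterior Normal(-99/28, 8/7)
obs 4: x=5 → posterior Normal(-79/32, 1)
obs 5: x=-3 → posterior Normal(-91/36, 8/9)
obs 6: x=3/2 → posterior Normal(-17/8, 4/5)
obs 7: x=-9 → posterior Normal(-11/4, 8/11)
obs 8: x=-3 → posterior Normal(-133/48, 2/3)
obs 9: x=-4 → posterior Normal(-149/52, 8/13)

-149/52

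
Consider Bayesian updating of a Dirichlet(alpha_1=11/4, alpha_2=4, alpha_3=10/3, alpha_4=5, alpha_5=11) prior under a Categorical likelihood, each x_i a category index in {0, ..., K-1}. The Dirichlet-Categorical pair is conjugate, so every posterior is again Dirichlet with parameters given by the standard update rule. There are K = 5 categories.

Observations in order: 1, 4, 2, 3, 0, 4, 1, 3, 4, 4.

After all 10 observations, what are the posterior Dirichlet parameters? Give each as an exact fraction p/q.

alpha_1=15/4, alpha_2=6, alpha_3=13/3, alpha_4=7, alpha_5=15

obs 1: x=1 → posterior Dirichlet(11/4, 5, 10/3, 5, 11)
obs 2: x=4 → posterior Dirichlet(11/4, 5, 10/3, 5, 12)
obs 3: x=2 → posterior Dirichlet(11/4, 5, 13/3, 5, 12)
obs 4: x=3 → posterior Dirichlet(11/4, 5, 13/3, 6, 12)
obs 5: x=0 → posterior Dirichlet(15/4, 5, 13/3, 6, 12)
obs 6: x=4 → posterior Dirichlet(15/4, 5, 13/3, 6, 13)
obs 7: x=1 → posterior Dirichlet(15/4, 6, 13/3, 6, 13)
obs 8: x=3 → posterior Dirichlet(15/4, 6, 13/3, 7, 13)
obs 9: x=4 → posterior Dirichlet(15/4, 6, 13/3, 7, 14)
obs 10: x=4 → posterior Dirichlet(15/4, 6, 13/3, 7, 15)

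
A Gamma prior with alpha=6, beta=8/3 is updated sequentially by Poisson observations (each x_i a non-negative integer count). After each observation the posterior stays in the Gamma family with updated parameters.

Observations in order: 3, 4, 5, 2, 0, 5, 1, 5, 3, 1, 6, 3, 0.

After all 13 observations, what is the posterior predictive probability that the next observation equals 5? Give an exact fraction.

971343663260198067838979526722154325180424678907951073108462125618608058540297777/11102230246251565404236316680908203125000000000000000000000000000000000000000000000

obs 1: x=3 → posterior Gamma(9, 11/3)
obs 2: x=4 → posterior Gamma(13, 14/3)
obs 3: x=5 → posterior Gamma(18, 17/3)
obs 4: x=2 → posterior Gamma(20, 20/3)
obs 5: x=0 → posterior Gamma(20, 23/3)
obs 6: x=5 → posterior Gamma(25, 26/3)
obs 7: x=1 → posterior Gamma(26, 29/3)
obs 8: x=5 → posterior Gamma(31, 32/3)
obs 9: x=3 → posterior Gamma(34, 35/3)
obs 10: x=1 → posterior Gamma(35, 38/3)
obs 11: x=6 → posterior Gamma(41, 41/3)
obs 12: x=3 → posterior Gamma(44, 44/3)
obs 13: x=0 → posterior Gamma(44, 47/3)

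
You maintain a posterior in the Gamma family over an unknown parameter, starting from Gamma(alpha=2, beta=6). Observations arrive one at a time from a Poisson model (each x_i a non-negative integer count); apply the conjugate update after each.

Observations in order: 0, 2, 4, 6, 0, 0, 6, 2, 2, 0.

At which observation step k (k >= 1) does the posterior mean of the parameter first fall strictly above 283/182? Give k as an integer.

k = 8

obs 1: x=0 → posterior Gamma(2, 7)
obs 2: x=2 → posterior Gamma(4, 8)
obs 3: x=4 → posterior Gamma(8, 9)
obs 4: x=6 → posterior Gamma(14, 10)
obs 5: x=0 → posterior Gamma(14, 11)
obs 6: x=0 → posterior Gamma(14, 12)
obs 7: x=6 → posterior Gamma(20, 13)
obs 8: x=2 → posterior Gamma(22, 14)
obs 9: x=2 → posterior Gamma(24, 15)
obs 10: x=0 → posterior Gamma(24, 16)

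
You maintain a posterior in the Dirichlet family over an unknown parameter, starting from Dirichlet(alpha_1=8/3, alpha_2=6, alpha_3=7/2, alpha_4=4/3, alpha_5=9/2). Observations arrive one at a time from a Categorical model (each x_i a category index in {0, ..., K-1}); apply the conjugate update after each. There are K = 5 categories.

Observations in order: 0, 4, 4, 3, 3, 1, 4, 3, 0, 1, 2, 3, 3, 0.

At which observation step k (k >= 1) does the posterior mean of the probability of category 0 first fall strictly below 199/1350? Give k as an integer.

obs 1: x=0 → posterior Dirichlet(11/3, 6, 7/2, 4/3, 9/2)
obs 2: x=4 → posterior Dirichlet(11/3, 6, 7/2, 4/3, 11/2)
obs 3: x=4 → posterior Dirichlet(11/3, 6, 7/2, 4/3, 13/2)
obs 4: x=3 → posterior Dirichlet(11/3, 6, 7/2, 7/3, 13/2)
obs 5: x=3 → posterior Dirichlet(11/3, 6, 7/2, 10/3, 13/2)
obs 6: x=1 → posterior Dirichlet(11/3, 7, 7/2, 10/3, 13/2)
obs 7: x=4 → posterior Dirichlet(11/3, 7, 7/2, 10/3, 15/2)
obs 8: x=3 → posterior Dirichlet(11/3, 7, 7/2, 13/3, 15/2)
obs 9: x=0 → posterior Dirichlet(14/3, 7, 7/2, 13/3, 15/2)
obs 10: x=1 → posterior Dirichlet(14/3, 8, 7/2, 13/3, 15/2)
obs 11: x=2 → posterior Dirichlet(14/3, 8, 9/2, 13/3, 15/2)
obs 12: x=3 → posterior Dirichlet(14/3, 8, 9/2, 16/3, 15/2)
obs 13: x=3 → posterior Dirichlet(14/3, 8, 9/2, 19/3, 15/2)
obs 14: x=0 → posterior Dirichlet(17/3, 8, 9/2, 19/3, 15/2)

k = 7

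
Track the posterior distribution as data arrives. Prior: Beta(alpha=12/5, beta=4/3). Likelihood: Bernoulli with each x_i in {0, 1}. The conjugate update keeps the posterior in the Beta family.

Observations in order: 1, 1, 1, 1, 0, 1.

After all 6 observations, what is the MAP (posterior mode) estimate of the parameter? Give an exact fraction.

24/29

obs 1: x=1 → posterior Beta(17/5, 4/3)
obs 2: x=1 → posterior Beta(22/5, 4/3)
obs 3: x=1 → posterior Beta(27/5, 4/3)
obs 4: x=1 → posterior Beta(32/5, 4/3)
obs 5: x=0 → posterior Beta(32/5, 7/3)
obs 6: x=1 → posterior Beta(37/5, 7/3)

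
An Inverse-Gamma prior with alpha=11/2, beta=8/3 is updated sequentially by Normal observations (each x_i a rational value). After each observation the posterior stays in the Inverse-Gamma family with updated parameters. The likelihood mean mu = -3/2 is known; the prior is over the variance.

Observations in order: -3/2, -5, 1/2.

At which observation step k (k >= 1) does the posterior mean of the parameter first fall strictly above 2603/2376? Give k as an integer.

k = 2

obs 1: x=-3/2 → posterior Inverse-Gamma(6, 8/3)
obs 2: x=-5 → posterior Inverse-Gamma(13/2, 211/24)
obs 3: x=1/2 → posterior Inverse-Gamma(7, 259/24)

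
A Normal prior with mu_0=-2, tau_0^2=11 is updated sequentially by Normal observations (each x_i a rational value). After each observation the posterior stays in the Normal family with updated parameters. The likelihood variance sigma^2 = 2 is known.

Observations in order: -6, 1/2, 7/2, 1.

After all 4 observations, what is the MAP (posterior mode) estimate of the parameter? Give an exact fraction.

-15/46

obs 1: x=-6 → posterior Normal(-70/13, 22/13)
obs 2: x=1/2 → posterior Normal(-43/16, 11/12)
obs 3: x=7/2 → posterior Normal(-26/35, 22/35)
obs 4: x=1 → posterior Normal(-15/46, 11/23)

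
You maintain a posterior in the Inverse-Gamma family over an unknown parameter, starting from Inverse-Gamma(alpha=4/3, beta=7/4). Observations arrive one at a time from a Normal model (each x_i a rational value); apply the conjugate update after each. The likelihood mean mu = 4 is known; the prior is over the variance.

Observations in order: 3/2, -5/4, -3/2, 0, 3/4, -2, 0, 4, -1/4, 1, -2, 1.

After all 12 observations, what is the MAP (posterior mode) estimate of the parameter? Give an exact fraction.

10473/800

obs 1: x=3/2 → posterior Inverse-Gamma(11/6, 39/8)
obs 2: x=-5/4 → posterior Inverse-Gamma(7/3, 597/32)
obs 3: x=-3/2 → posterior Inverse-Gamma(17/6, 1081/32)
obs 4: x=0 → posterior Inverse-Gamma(10/3, 1337/32)
obs 5: x=3/4 → posterior Inverse-Gamma(23/6, 753/16)
obs 6: x=-2 → posterior Inverse-Gamma(13/3, 1041/16)
obs 7: x=0 → posterior Inverse-Gamma(29/6, 1169/16)
obs 8: x=4 → posterior Inverse-Gamma(16/3, 1169/16)
obs 9: x=-1/4 → posterior Inverse-Gamma(35/6, 2627/32)
obs 10: x=1 → posterior Inverse-Gamma(19/3, 2771/32)
obs 11: x=-2 → posterior Inverse-Gamma(41/6, 3347/32)
obs 12: x=1 → posterior Inverse-Gamma(22/3, 3491/32)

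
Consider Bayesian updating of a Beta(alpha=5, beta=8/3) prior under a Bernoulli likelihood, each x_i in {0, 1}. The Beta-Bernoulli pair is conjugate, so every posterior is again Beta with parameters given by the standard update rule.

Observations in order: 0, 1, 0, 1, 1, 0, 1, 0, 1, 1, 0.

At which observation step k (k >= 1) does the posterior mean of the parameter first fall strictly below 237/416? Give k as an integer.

k = 3

obs 1: x=0 → posterior Beta(5, 11/3)
obs 2: x=1 → posterior Beta(6, 11/3)
obs 3: x=0 → posterior Beta(6, 14/3)
obs 4: x=1 → posterior Beta(7, 14/3)
obs 5: x=1 → posterior Beta(8, 14/3)
obs 6: x=0 → posterior Beta(8, 17/3)
obs 7: x=1 → posterior Beta(9, 17/3)
obs 8: x=0 → posterior Beta(9, 20/3)
obs 9: x=1 → posterior Beta(10, 20/3)
obs 10: x=1 → posterior Beta(11, 20/3)
obs 11: x=0 → posterior Beta(11, 23/3)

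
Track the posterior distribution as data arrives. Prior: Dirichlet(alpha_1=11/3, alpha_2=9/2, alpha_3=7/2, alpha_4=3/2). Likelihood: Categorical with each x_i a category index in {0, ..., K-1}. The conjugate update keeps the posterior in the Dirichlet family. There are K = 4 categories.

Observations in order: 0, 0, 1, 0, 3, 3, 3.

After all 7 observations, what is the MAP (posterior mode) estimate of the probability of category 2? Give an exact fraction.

obs 1: x=0 → posterior Dirichlet(14/3, 9/2, 7/2, 3/2)
obs 2: x=0 → posterior Dirichlet(17/3, 9/2, 7/2, 3/2)
obs 3: x=1 → posterior Dirichlet(17/3, 11/2, 7/2, 3/2)
obs 4: x=0 → posterior Dirichlet(20/3, 11/2, 7/2, 3/2)
obs 5: x=3 → posterior Dirichlet(20/3, 11/2, 7/2, 5/2)
obs 6: x=3 → posterior Dirichlet(20/3, 11/2, 7/2, 7/2)
obs 7: x=3 → posterior Dirichlet(20/3, 11/2, 7/2, 9/2)

15/97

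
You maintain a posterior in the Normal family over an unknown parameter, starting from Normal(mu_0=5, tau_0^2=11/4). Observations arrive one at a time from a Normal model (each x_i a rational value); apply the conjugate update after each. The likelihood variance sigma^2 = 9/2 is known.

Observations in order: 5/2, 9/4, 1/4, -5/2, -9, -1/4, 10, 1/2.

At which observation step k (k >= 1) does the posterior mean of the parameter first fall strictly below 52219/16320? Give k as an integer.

k = 3

obs 1: x=5/2 → posterior Normal(235/58, 99/58)
obs 2: x=9/4 → posterior Normal(569/160, 99/80)
obs 3: x=1/4 → posterior Normal(145/51, 33/34)
obs 4: x=-5/2 → posterior Normal(235/124, 99/124)
obs 5: x=-9 → posterior Normal(37/146, 99/146)
obs 6: x=-1/4 → posterior Normal(3/16, 33/56)
obs 7: x=10 → posterior Normal(503/380, 99/190)
obs 8: x=1/2 → posterior Normal(525/424, 99/212)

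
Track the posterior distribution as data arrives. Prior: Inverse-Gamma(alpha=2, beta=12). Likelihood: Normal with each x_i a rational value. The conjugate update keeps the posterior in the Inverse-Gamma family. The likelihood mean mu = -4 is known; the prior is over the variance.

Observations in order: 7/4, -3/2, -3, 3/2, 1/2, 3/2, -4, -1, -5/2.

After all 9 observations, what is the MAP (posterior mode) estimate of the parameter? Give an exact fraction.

obs 1: x=7/4 → posterior Inverse-Gamma(5/2, 913/32)
obs 2: x=-3/2 → posterior Inverse-Gamma(3, 1013/32)
obs 3: x=-3 → posterior Inverse-Gamma(7/2, 1029/32)
obs 4: x=3/2 → posterior Inverse-Gamma(4, 1513/32)
obs 5: x=1/2 → posterior Inverse-Gamma(9/2, 1837/32)
obs 6: x=3/2 → posterior Inverse-Gamma(5, 2321/32)
obs 7: x=-4 → posterior Inverse-Gamma(11/2, 2321/32)
obs 8: x=-1 → posterior Inverse-Gamma(6, 2465/32)
obs 9: x=-5/2 → posterior Inverse-Gamma(13/2, 2501/32)

2501/240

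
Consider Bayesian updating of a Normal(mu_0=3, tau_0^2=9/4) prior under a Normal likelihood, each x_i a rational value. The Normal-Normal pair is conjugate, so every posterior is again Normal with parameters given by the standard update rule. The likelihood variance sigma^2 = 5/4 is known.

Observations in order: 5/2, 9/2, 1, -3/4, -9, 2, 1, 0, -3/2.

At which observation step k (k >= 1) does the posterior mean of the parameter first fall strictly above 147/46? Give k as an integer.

k = 2

obs 1: x=5/2 → posterior Normal(75/28, 45/56)
obs 2: x=9/2 → posterior Normal(78/23, 45/92)
obs 3: x=1 → posterior Normal(87/32, 45/128)
obs 4: x=-3/4 → posterior Normal(321/164, 45/164)
obs 5: x=-9 → posterior Normal(-3/200, 9/40)
obs 6: x=2 → posterior Normal(69/236, 45/236)
obs 7: x=1 → posterior Normal(105/272, 45/272)
obs 8: x=0 → posterior Normal(15/44, 45/308)
obs 9: x=-3/2 → posterior Normal(51/344, 45/344)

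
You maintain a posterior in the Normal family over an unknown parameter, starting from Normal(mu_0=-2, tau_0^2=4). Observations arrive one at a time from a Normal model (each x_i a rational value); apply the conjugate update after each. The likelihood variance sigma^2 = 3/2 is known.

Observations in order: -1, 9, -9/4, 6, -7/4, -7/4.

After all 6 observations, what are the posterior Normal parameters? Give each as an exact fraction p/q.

obs 1: x=-1 → posterior Normal(-14/11, 12/11)
obs 2: x=9 → posterior Normal(58/19, 12/19)
obs 3: x=-9/4 → posterior Normal(40/27, 4/9)
obs 4: x=6 → posterior Normal(88/35, 12/35)
obs 5: x=-7/4 → posterior Normal(74/43, 12/43)
obs 6: x=-7/4 → posterior Normal(20/17, 4/17)

mu_0=20/17, tau_0^2=4/17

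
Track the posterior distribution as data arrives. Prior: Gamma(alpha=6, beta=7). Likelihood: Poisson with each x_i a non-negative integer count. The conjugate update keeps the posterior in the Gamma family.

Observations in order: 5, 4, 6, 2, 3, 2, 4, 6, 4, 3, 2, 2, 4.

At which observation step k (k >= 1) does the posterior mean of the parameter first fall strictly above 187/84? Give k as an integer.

k = 7

obs 1: x=5 → posterior Gamma(11, 8)
obs 2: x=4 → posterior Gamma(15, 9)
obs 3: x=6 → posterior Gamma(21, 10)
obs 4: x=2 → posterior Gamma(23, 11)
obs 5: x=3 → posterior Gamma(26, 12)
obs 6: x=2 → posterior Gamma(28, 13)
obs 7: x=4 → posterior Gamma(32, 14)
obs 8: x=6 → posterior Gamma(38, 15)
obs 9: x=4 → posterior Gamma(42, 16)
obs 10: x=3 → posterior Gamma(45, 17)
obs 11: x=2 → posterior Gamma(47, 18)
obs 12: x=2 → posterior Gamma(49, 19)
obs 13: x=4 → posterior Gamma(53, 20)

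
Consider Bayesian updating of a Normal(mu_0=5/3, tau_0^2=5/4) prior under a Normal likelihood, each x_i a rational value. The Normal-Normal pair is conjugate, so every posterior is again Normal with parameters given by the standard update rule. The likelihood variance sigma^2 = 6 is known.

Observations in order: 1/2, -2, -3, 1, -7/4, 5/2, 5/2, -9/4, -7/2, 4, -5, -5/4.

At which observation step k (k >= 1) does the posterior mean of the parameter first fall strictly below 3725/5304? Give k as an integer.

obs 1: x=1/2 → posterior Normal(85/58, 30/29)
obs 2: x=-2 → posterior Normal(65/68, 15/17)
obs 3: x=-3 → posterior Normal(35/78, 10/13)
obs 4: x=1 → posterior Normal(45/88, 15/22)
obs 5: x=-7/4 → posterior Normal(55/196, 30/49)
obs 6: x=5/2 → posterior Normal(35/72, 5/9)
obs 7: x=5/2 → posterior Normal(155/236, 30/59)
obs 8: x=-9/4 → posterior Normal(55/128, 15/32)
obs 9: x=-7/2 → posterior Normal(10/69, 10/23)
obs 10: x=4 → posterior Normal(15/37, 15/37)
obs 11: x=-5 → posterior Normal(5/79, 30/79)
obs 12: x=-5/4 → posterior Normal(-5/336, 5/14)

k = 3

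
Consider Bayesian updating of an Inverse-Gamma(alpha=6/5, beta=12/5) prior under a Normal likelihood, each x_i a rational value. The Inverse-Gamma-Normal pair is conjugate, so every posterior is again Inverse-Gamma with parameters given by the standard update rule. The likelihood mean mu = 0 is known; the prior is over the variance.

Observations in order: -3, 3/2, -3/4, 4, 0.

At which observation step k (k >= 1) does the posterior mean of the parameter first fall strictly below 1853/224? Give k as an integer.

k = 2

obs 1: x=-3 → posterior Inverse-Gamma(17/10, 69/10)
obs 2: x=3/2 → posterior Inverse-Gamma(11/5, 321/40)
obs 3: x=-3/4 → posterior Inverse-Gamma(27/10, 1329/160)
obs 4: x=4 → posterior Inverse-Gamma(16/5, 2609/160)
obs 5: x=0 → posterior Inverse-Gamma(37/10, 2609/160)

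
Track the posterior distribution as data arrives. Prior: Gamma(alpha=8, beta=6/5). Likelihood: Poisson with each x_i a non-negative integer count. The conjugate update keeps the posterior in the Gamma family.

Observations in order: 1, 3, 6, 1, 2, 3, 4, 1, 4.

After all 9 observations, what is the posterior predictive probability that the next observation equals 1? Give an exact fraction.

36923235940120654673070423279668046699712184072448998072415/274405567216138790463155698772664096245962311983760614096896

obs 1: x=1 → posterior Gamma(9, 11/5)
obs 2: x=3 → posterior Gamma(12, 16/5)
obs 3: x=6 → posterior Gamma(18, 21/5)
obs 4: x=1 → posterior Gamma(19, 26/5)
obs 5: x=2 → posterior Gamma(21, 31/5)
obs 6: x=3 → posterior Gamma(24, 36/5)
obs 7: x=4 → posterior Gamma(28, 41/5)
obs 8: x=1 → posterior Gamma(29, 46/5)
obs 9: x=4 → posterior Gamma(33, 51/5)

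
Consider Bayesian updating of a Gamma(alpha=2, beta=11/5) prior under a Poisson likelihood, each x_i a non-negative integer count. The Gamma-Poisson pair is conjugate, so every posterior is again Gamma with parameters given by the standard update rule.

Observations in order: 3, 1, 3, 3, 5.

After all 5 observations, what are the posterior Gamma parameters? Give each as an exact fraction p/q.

alpha=17, beta=36/5

obs 1: x=3 → posterior Gamma(5, 16/5)
obs 2: x=1 → posterior Gamma(6, 21/5)
obs 3: x=3 → posterior Gamma(9, 26/5)
obs 4: x=3 → posterior Gamma(12, 31/5)
obs 5: x=5 → posterior Gamma(17, 36/5)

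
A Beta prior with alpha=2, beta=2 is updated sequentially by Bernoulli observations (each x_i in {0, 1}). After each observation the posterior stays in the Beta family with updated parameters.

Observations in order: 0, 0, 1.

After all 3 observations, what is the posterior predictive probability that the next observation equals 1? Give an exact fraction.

obs 1: x=0 → posterior Beta(2, 3)
obs 2: x=0 → posterior Beta(2, 4)
obs 3: x=1 → posterior Beta(3, 4)

3/7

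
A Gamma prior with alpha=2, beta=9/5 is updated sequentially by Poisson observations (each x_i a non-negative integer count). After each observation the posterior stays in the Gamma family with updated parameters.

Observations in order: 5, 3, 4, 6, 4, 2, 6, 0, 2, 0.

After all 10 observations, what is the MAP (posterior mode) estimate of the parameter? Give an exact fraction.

165/59

obs 1: x=5 → posterior Gamma(7, 14/5)
obs 2: x=3 → posterior Gamma(10, 19/5)
obs 3: x=4 → posterior Gamma(14, 24/5)
obs 4: x=6 → posterior Gamma(20, 29/5)
obs 5: x=4 → posterior Gamma(24, 34/5)
obs 6: x=2 → posterior Gamma(26, 39/5)
obs 7: x=6 → posterior Gamma(32, 44/5)
obs 8: x=0 → posterior Gamma(32, 49/5)
obs 9: x=2 → posterior Gamma(34, 54/5)
obs 10: x=0 → posterior Gamma(34, 59/5)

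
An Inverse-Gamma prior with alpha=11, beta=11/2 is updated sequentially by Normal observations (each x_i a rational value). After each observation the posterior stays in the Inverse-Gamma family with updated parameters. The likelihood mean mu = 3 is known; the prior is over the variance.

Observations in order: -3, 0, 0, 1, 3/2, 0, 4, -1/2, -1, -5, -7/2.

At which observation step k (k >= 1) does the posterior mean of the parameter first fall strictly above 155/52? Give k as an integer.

k = 6

obs 1: x=-3 → posterior Inverse-Gamma(23/2, 47/2)
obs 2: x=0 → posterior Inverse-Gamma(12, 28)
obs 3: x=0 → posterior Inverse-Gamma(25/2, 65/2)
obs 4: x=1 → posterior Inverse-Gamma(13, 69/2)
obs 5: x=3/2 → posterior Inverse-Gamma(27/2, 285/8)
obs 6: x=0 → posterior Inverse-Gamma(14, 321/8)
obs 7: x=4 → posterior Inverse-Gamma(29/2, 325/8)
obs 8: x=-1/2 → posterior Inverse-Gamma(15, 187/4)
obs 9: x=-1 → posterior Inverse-Gamma(31/2, 219/4)
obs 10: x=-5 → posterior Inverse-Gamma(16, 347/4)
obs 11: x=-7/2 → posterior Inverse-Gamma(33/2, 863/8)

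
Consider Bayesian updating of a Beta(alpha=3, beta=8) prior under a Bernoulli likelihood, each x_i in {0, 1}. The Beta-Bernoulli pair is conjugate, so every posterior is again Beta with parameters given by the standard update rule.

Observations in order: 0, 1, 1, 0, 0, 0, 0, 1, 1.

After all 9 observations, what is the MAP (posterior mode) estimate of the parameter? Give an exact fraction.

1/3

obs 1: x=0 → posterior Beta(3, 9)
obs 2: x=1 → posterior Beta(4, 9)
obs 3: x=1 → posterior Beta(5, 9)
obs 4: x=0 → posterior Beta(5, 10)
obs 5: x=0 → posterior Beta(5, 11)
obs 6: x=0 → posterior Beta(5, 12)
obs 7: x=0 → posterior Beta(5, 13)
obs 8: x=1 → posterior Beta(6, 13)
obs 9: x=1 → posterior Beta(7, 13)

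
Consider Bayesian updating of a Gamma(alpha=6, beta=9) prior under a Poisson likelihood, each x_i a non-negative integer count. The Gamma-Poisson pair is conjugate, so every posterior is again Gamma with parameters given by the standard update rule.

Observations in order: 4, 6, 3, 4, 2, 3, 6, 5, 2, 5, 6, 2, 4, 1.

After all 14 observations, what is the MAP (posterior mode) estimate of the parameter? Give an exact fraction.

obs 1: x=4 → posterior Gamma(10, 10)
obs 2: x=6 → posterior Gamma(16, 11)
obs 3: x=3 → posterior Gamma(19, 12)
obs 4: x=4 → posterior Gamma(23, 13)
obs 5: x=2 → posterior Gamma(25, 14)
obs 6: x=3 → posterior Gamma(28, 15)
obs 7: x=6 → posterior Gamma(34, 16)
obs 8: x=5 → posterior Gamma(39, 17)
obs 9: x=2 → posterior Gamma(41, 18)
obs 10: x=5 → posterior Gamma(46, 19)
obs 11: x=6 → posterior Gamma(52, 20)
obs 12: x=2 → posterior Gamma(54, 21)
obs 13: x=4 → posterior Gamma(58, 22)
obs 14: x=1 → posterior Gamma(59, 23)

58/23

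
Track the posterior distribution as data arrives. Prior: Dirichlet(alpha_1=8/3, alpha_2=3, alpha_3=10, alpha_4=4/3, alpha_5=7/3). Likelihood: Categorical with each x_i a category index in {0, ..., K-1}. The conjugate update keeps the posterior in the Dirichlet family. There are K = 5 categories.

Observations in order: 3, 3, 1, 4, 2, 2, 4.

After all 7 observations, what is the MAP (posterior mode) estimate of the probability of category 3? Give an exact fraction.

7/64

obs 1: x=3 → posterior Dirichlet(8/3, 3, 10, 7/3, 7/3)
obs 2: x=3 → posterior Dirichlet(8/3, 3, 10, 10/3, 7/3)
obs 3: x=1 → posterior Dirichlet(8/3, 4, 10, 10/3, 7/3)
obs 4: x=4 → posterior Dirichlet(8/3, 4, 10, 10/3, 10/3)
obs 5: x=2 → posterior Dirichlet(8/3, 4, 11, 10/3, 10/3)
obs 6: x=2 → posterior Dirichlet(8/3, 4, 12, 10/3, 10/3)
obs 7: x=4 → posterior Dirichlet(8/3, 4, 12, 10/3, 13/3)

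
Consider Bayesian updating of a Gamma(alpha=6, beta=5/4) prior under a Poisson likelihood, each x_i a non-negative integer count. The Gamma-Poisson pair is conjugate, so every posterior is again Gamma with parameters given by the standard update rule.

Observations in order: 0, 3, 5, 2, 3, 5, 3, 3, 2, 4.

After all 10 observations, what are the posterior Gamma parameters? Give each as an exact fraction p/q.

alpha=36, beta=45/4

obs 1: x=0 → posterior Gamma(6, 9/4)
obs 2: x=3 → posterior Gamma(9, 13/4)
obs 3: x=5 → posterior Gamma(14, 17/4)
obs 4: x=2 → posterior Gamma(16, 21/4)
obs 5: x=3 → posterior Gamma(19, 25/4)
obs 6: x=5 → posterior Gamma(24, 29/4)
obs 7: x=3 → posterior Gamma(27, 33/4)
obs 8: x=3 → posterior Gamma(30, 37/4)
obs 9: x=2 → posterior Gamma(32, 41/4)
obs 10: x=4 → posterior Gamma(36, 45/4)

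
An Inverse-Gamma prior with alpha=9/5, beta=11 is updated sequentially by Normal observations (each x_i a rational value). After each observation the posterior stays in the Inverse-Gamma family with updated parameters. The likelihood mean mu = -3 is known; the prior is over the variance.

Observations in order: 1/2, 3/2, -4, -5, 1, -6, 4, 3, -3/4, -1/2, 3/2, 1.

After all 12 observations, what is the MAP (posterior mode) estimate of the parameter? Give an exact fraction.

obs 1: x=1/2 → posterior Inverse-Gamma(23/10, 137/8)
obs 2: x=3/2 → posterior Inverse-Gamma(14/5, 109/4)
obs 3: x=-4 → posterior Inverse-Gamma(33/10, 111/4)
obs 4: x=-5 → posterior Inverse-Gamma(19/5, 119/4)
obs 5: x=1 → posterior Inverse-Gamma(43/10, 151/4)
obs 6: x=-6 → posterior Inverse-Gamma(24/5, 169/4)
obs 7: x=4 → posterior Inverse-Gamma(53/10, 267/4)
obs 8: x=3 → posterior Inverse-Gamma(29/5, 339/4)
obs 9: x=-3/4 → posterior Inverse-Gamma(63/10, 2793/32)
obs 10: x=-1/2 → posterior Inverse-Gamma(34/5, 2893/32)
obs 11: x=3/2 → posterior Inverse-Gamma(73/10, 3217/32)
obs 12: x=1 → posterior Inverse-Gamma(39/5, 3473/32)

17365/1408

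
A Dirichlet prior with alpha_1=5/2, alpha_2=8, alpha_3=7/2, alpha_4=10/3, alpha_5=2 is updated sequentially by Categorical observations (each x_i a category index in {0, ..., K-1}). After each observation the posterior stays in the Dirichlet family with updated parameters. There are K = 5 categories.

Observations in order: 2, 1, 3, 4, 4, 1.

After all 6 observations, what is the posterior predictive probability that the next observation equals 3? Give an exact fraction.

obs 1: x=2 → posterior Dirichlet(5/2, 8, 9/2, 10/3, 2)
obs 2: x=1 → posterior Dirichlet(5/2, 9, 9/2, 10/3, 2)
obs 3: x=3 → posterior Dirichlet(5/2, 9, 9/2, 13/3, 2)
obs 4: x=4 → posterior Dirichlet(5/2, 9, 9/2, 13/3, 3)
obs 5: x=4 → posterior Dirichlet(5/2, 9, 9/2, 13/3, 4)
obs 6: x=1 → posterior Dirichlet(5/2, 10, 9/2, 13/3, 4)

13/76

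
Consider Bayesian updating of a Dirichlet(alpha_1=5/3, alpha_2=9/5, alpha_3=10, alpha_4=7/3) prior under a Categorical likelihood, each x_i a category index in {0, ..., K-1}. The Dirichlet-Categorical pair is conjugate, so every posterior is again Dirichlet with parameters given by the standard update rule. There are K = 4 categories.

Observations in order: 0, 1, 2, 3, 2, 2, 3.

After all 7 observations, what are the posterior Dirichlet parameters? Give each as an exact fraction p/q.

obs 1: x=0 → posterior Dirichlet(8/3, 9/5, 10, 7/3)
obs 2: x=1 → posterior Dirichlet(8/3, 14/5, 10, 7/3)
obs 3: x=2 → posterior Dirichlet(8/3, 14/5, 11, 7/3)
obs 4: x=3 → posterior Dirichlet(8/3, 14/5, 11, 10/3)
obs 5: x=2 → posterior Dirichlet(8/3, 14/5, 12, 10/3)
obs 6: x=2 → posterior Dirichlet(8/3, 14/5, 13, 10/3)
obs 7: x=3 → posterior Dirichlet(8/3, 14/5, 13, 13/3)

alpha_1=8/3, alpha_2=14/5, alpha_3=13, alpha_4=13/3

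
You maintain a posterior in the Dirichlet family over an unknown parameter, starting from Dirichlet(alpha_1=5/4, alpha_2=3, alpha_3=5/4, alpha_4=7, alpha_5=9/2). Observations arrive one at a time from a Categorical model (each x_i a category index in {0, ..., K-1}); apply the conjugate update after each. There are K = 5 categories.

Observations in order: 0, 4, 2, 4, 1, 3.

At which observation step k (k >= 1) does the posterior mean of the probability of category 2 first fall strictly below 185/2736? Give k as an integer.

obs 1: x=0 → posterior Dirichlet(9/4, 3, 5/4, 7, 9/2)
obs 2: x=4 → posterior Dirichlet(9/4, 3, 5/4, 7, 11/2)
obs 3: x=2 → posterior Dirichlet(9/4, 3, 9/4, 7, 11/2)
obs 4: x=4 → posterior Dirichlet(9/4, 3, 9/4, 7, 13/2)
obs 5: x=1 → posterior Dirichlet(9/4, 4, 9/4, 7, 13/2)
obs 6: x=3 → posterior Dirichlet(9/4, 4, 9/4, 8, 13/2)

k = 2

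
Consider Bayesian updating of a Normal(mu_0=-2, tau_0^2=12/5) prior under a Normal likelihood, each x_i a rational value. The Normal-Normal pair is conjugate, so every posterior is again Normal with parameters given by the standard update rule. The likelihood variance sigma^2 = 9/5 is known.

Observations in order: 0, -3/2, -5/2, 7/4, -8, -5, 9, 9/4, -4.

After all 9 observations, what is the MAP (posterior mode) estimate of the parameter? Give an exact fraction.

-38/39

obs 1: x=0 → posterior Normal(-6/7, 36/35)
obs 2: x=-3/2 → posterior Normal(-12/11, 36/55)
obs 3: x=-5/2 → posterior Normal(-22/15, 12/25)
obs 4: x=7/4 → posterior Normal(-15/19, 36/95)
obs 5: x=-8 → posterior Normal(-47/23, 36/115)
obs 6: x=-5 → posterior Normal(-67/27, 4/15)
obs 7: x=9 → posterior Normal(-1, 36/155)
obs 8: x=9/4 → posterior Normal(-22/35, 36/175)
obs 9: x=-4 → posterior Normal(-38/39, 12/65)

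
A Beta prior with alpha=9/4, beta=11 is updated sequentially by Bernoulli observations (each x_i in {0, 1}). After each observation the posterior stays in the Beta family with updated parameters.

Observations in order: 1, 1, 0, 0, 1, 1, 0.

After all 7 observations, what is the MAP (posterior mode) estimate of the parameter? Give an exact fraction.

21/73

obs 1: x=1 → posterior Beta(13/4, 11)
obs 2: x=1 → posterior Beta(17/4, 11)
obs 3: x=0 → posterior Beta(17/4, 12)
obs 4: x=0 → posterior Beta(17/4, 13)
obs 5: x=1 → posterior Beta(21/4, 13)
obs 6: x=1 → posterior Beta(25/4, 13)
obs 7: x=0 → posterior Beta(25/4, 14)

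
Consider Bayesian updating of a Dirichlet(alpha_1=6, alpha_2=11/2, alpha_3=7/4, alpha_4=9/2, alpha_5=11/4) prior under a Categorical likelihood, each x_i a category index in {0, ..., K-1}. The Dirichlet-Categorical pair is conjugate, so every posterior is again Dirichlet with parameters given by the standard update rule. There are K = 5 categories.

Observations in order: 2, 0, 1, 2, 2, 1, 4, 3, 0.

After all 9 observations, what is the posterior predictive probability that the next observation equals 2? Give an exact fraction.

obs 1: x=2 → posterior Dirichlet(6, 11/2, 11/4, 9/2, 11/4)
obs 2: x=0 → posterior Dirichlet(7, 11/2, 11/4, 9/2, 11/4)
obs 3: x=1 → posterior Dirichlet(7, 13/2, 11/4, 9/2, 11/4)
obs 4: x=2 → posterior Dirichlet(7, 13/2, 15/4, 9/2, 11/4)
obs 5: x=2 → posterior Dirichlet(7, 13/2, 19/4, 9/2, 11/4)
obs 6: x=1 → posterior Dirichlet(7, 15/2, 19/4, 9/2, 11/4)
obs 7: x=4 → posterior Dirichlet(7, 15/2, 19/4, 9/2, 15/4)
obs 8: x=3 → posterior Dirichlet(7, 15/2, 19/4, 11/2, 15/4)
obs 9: x=0 → posterior Dirichlet(8, 15/2, 19/4, 11/2, 15/4)

19/118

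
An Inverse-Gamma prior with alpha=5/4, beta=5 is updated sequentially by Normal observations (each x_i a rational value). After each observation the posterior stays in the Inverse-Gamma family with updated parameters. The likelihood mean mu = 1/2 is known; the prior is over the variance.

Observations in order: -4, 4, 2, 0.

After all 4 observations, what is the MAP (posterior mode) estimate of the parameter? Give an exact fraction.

90/17

obs 1: x=-4 → posterior Inverse-Gamma(7/4, 121/8)
obs 2: x=4 → posterior Inverse-Gamma(9/4, 85/4)
obs 3: x=2 → posterior Inverse-Gamma(11/4, 179/8)
obs 4: x=0 → posterior Inverse-Gamma(13/4, 45/2)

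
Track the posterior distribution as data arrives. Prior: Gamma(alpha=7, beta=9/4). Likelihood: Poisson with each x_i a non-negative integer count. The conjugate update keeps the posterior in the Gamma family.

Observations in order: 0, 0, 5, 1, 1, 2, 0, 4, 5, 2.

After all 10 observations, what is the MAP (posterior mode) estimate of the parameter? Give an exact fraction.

obs 1: x=0 → posterior Gamma(7, 13/4)
obs 2: x=0 → posterior Gamma(7, 17/4)
obs 3: x=5 → posterior Gamma(12, 21/4)
obs 4: x=1 → posterior Gamma(13, 25/4)
obs 5: x=1 → posterior Gamma(14, 29/4)
obs 6: x=2 → posterior Gamma(16, 33/4)
obs 7: x=0 → posterior Gamma(16, 37/4)
obs 8: x=4 → posterior Gamma(20, 41/4)
obs 9: x=5 → posterior Gamma(25, 45/4)
obs 10: x=2 → posterior Gamma(27, 49/4)

104/49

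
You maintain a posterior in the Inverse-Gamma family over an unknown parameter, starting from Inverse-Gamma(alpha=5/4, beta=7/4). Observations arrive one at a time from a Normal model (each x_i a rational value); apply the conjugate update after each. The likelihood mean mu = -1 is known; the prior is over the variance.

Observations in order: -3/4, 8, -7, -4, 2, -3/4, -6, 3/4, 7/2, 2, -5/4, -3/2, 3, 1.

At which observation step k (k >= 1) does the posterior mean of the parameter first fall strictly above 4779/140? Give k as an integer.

k = 3

obs 1: x=-3/4 → posterior Inverse-Gamma(7/4, 57/32)
obs 2: x=8 → posterior Inverse-Gamma(9/4, 1353/32)
obs 3: x=-7 → posterior Inverse-Gamma(11/4, 1929/32)
obs 4: x=-4 → posterior Inverse-Gamma(13/4, 2073/32)
obs 5: x=2 → posterior Inverse-Gamma(15/4, 2217/32)
obs 6: x=-3/4 → posterior Inverse-Gamma(17/4, 1109/16)
obs 7: x=-6 → posterior Inverse-Gamma(19/4, 1309/16)
obs 8: x=3/4 → posterior Inverse-Gamma(21/4, 2667/32)
obs 9: x=7/2 → posterior Inverse-Gamma(23/4, 2991/32)
obs 10: x=2 → posterior Inverse-Gamma(25/4, 3135/32)
obs 11: x=-5/4 → posterior Inverse-Gamma(27/4, 98)
obs 12: x=-3/2 → posterior Inverse-Gamma(29/4, 785/8)
obs 13: x=3 → posterior Inverse-Gamma(31/4, 849/8)
obs 14: x=1 → posterior Inverse-Gamma(33/4, 865/8)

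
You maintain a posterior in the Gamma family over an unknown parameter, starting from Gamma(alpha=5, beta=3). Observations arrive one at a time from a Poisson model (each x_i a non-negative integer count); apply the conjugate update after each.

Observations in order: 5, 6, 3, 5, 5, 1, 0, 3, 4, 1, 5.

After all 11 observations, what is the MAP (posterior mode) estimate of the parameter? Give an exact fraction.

3

obs 1: x=5 → posterior Gamma(10, 4)
obs 2: x=6 → posterior Gamma(16, 5)
obs 3: x=3 → posterior Gamma(19, 6)
obs 4: x=5 → posterior Gamma(24, 7)
obs 5: x=5 → posterior Gamma(29, 8)
obs 6: x=1 → posterior Gamma(30, 9)
obs 7: x=0 → posterior Gamma(30, 10)
obs 8: x=3 → posterior Gamma(33, 11)
obs 9: x=4 → posterior Gamma(37, 12)
obs 10: x=1 → posterior Gamma(38, 13)
obs 11: x=5 → posterior Gamma(43, 14)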